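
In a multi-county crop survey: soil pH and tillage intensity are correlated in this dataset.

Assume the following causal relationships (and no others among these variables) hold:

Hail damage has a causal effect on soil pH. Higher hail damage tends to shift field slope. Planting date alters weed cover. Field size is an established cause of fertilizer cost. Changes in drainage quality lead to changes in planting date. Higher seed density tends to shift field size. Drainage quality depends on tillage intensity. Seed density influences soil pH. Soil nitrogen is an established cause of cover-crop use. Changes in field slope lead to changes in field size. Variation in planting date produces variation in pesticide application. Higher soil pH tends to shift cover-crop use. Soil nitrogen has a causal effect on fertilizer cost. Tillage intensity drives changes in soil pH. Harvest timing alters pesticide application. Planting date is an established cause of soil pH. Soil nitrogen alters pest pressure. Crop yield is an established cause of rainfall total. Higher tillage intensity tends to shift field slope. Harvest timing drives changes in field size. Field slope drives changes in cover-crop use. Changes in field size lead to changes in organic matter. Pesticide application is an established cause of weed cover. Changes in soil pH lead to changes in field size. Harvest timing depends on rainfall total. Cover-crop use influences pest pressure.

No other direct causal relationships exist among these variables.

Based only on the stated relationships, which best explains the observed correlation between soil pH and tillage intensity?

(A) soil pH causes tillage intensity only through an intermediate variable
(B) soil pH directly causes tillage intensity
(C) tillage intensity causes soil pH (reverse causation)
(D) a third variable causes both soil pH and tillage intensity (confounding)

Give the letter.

C

The stated link runs tillage intensity → soil pH; soil pH has no causal path to tillage intensity. No variable causes both, so confounding is ruled out. The correlation reflects reverse causation.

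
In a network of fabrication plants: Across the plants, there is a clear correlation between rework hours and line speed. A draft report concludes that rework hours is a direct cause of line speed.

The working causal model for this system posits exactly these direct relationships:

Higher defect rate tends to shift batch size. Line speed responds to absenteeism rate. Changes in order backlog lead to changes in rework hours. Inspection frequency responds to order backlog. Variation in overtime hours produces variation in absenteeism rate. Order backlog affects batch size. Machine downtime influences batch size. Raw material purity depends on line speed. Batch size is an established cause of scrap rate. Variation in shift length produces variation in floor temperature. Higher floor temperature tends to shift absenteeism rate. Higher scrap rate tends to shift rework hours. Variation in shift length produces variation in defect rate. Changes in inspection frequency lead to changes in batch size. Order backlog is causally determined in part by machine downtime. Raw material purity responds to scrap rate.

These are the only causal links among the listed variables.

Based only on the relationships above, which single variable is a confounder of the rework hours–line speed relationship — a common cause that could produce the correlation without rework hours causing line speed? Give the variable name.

Shift length has a causal path to rework hours (shift length → defect rate → batch size → scrap rate → rework hours) and a separate causal path to line speed (shift length → floor temperature → absenteeism rate → line speed), so it is a common cause of both.
No stated relationship gives rework hours a causal route to line speed, so the correlation is explained by the shared upstream cause rather than a direct effect.

shift length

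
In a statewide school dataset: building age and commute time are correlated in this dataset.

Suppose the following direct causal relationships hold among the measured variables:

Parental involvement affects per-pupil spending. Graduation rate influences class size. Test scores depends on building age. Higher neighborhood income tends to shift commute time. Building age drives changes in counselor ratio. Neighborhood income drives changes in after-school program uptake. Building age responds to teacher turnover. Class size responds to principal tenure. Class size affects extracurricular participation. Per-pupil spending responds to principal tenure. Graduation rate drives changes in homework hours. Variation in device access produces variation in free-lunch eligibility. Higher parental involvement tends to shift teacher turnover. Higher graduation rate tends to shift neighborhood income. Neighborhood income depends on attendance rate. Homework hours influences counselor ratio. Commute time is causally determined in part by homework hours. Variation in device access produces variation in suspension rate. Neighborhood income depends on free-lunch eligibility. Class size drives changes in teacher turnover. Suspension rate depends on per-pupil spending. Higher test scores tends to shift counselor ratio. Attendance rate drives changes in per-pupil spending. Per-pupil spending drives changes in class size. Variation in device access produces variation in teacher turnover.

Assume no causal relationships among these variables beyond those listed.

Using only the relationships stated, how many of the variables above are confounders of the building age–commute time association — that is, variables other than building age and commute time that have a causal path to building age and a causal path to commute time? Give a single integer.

The common causes are: attendance rate (to building age via attendance rate → per-pupil spending → class size → teacher turnover → building age; to commute time via attendance rate → neighborhood income → commute time); device access (to building age via device access → teacher turnover → building age; to commute time via device access → free-lunch eligibility → neighborhood income → commute time); graduation rate (to building age via graduation rate → class size → teacher turnover → building age; to commute time via graduation rate → homework hours → commute time).
Every other variable lacks a causal path to at least one of building age and commute time.

3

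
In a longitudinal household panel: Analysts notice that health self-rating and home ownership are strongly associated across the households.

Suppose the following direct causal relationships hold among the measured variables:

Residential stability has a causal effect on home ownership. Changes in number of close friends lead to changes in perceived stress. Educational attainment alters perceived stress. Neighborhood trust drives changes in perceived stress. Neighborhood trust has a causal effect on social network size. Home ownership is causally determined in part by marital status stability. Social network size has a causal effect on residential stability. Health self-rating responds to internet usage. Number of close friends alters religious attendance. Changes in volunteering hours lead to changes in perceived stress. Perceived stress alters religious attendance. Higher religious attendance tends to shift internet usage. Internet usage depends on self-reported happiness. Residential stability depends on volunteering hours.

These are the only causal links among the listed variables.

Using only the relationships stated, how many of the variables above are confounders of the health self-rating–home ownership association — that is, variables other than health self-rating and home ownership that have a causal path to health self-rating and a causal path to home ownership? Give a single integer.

2

The common causes are: neighborhood trust (to health self-rating via neighborhood trust → perceived stress → religious attendance → internet usage → health self-rating; to home ownership via neighborhood trust → social network size → residential stability → home ownership); volunteering hours (to health self-rating via volunteering hours → perceived stress → religious attendance → internet usage → health self-rating; to home ownership via volunteering hours → residential stability → home ownership).
Every other variable lacks a causal path to at least one of health self-rating and home ownership.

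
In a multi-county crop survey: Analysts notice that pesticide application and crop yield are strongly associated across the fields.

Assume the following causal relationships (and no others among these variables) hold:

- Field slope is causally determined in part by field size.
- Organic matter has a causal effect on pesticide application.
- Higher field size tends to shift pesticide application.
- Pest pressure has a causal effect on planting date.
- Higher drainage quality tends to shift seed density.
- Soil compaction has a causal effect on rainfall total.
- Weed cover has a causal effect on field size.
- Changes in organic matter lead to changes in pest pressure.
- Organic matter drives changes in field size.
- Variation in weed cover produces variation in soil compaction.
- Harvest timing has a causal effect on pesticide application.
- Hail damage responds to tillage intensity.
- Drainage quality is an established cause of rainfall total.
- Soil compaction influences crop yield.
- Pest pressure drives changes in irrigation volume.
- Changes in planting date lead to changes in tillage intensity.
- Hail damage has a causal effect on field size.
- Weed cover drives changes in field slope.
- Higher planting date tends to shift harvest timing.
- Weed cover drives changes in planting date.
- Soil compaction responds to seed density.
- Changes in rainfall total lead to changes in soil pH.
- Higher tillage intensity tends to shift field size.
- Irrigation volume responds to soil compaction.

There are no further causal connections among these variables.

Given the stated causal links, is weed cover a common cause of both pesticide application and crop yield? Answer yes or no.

yes

Weed cover has a causal path to pesticide application (weed cover → field size → pesticide application) and to crop yield (weed cover → soil compaction → crop yield), so it is a common cause of both — a confounder.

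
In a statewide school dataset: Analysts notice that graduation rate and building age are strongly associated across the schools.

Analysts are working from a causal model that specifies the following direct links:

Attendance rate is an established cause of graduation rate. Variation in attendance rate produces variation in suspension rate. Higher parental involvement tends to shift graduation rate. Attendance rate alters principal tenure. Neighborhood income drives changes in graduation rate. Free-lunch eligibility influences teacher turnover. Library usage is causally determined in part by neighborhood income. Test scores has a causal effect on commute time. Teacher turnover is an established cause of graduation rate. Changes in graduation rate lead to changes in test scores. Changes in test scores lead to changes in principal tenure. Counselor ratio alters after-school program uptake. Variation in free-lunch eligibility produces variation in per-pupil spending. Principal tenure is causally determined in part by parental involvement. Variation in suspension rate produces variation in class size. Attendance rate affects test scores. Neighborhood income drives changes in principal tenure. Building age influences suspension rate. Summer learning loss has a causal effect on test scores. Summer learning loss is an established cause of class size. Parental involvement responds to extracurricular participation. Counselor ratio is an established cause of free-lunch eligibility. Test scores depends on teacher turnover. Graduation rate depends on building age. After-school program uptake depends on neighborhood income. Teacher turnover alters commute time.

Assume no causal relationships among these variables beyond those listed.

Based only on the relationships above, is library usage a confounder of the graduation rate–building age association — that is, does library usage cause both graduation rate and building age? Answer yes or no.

Library usage has no stated causal path to either graduation rate or building age. A confounder must cause both variables, so library usage does not qualify.

no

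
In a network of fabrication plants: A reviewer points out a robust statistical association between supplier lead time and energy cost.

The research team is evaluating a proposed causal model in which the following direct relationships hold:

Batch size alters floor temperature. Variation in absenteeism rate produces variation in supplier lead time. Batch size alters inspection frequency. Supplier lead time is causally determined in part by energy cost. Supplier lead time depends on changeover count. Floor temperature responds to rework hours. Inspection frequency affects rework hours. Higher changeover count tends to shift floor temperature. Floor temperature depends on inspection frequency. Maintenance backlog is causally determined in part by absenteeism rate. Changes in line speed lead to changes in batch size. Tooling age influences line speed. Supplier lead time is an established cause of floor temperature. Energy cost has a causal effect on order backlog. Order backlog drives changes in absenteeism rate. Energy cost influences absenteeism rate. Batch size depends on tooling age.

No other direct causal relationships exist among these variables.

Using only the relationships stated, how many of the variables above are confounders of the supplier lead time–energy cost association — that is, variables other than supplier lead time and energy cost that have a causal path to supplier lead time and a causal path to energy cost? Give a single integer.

0

No listed variable has a causal path to both supplier lead time and energy cost, so there are no common causes.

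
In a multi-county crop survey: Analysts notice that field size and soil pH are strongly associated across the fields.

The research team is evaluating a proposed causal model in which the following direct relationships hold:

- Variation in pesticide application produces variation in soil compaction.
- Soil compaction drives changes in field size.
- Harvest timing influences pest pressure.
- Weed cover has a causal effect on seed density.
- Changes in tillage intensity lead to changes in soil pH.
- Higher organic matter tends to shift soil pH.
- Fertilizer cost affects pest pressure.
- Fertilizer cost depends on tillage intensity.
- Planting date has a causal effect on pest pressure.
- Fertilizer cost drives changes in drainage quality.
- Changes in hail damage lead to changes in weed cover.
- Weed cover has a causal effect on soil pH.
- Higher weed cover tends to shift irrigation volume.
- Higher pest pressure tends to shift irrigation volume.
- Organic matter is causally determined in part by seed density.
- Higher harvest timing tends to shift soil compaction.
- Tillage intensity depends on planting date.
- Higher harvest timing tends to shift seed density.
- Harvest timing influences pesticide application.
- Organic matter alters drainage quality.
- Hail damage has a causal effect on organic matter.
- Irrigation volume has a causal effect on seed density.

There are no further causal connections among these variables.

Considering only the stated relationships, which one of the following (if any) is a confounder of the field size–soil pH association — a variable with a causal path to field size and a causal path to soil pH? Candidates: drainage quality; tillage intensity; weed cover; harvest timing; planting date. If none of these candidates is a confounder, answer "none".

harvest timing

Harvest timing causes field size (harvest timing → soil compaction → field size) and also causes soil pH (harvest timing → seed density → organic matter → soil pH); it is a common cause of both.
Each of the other candidates lacks a causal path to at least one of field size and soil pH, so they do not confound the relationship.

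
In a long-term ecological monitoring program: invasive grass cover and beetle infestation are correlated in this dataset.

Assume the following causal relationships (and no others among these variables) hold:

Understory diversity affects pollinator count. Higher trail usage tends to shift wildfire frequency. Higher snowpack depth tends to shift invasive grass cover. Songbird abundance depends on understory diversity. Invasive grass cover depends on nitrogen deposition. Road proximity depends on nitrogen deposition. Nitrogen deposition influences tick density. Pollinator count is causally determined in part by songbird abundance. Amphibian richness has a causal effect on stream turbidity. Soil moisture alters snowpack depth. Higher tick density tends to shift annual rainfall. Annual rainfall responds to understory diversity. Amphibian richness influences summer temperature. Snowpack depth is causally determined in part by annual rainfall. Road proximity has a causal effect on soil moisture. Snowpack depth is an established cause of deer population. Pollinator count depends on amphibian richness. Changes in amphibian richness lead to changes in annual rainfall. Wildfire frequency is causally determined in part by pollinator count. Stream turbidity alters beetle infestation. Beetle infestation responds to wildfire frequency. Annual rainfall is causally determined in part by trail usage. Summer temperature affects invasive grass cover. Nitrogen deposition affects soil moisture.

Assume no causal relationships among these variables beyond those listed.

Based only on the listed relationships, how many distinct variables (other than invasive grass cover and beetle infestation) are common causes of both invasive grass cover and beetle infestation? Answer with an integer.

The common causes are: amphibian richness (to invasive grass cover via amphibian richness → summer temperature → invasive grass cover; to beetle infestation via amphibian richness → stream turbidity → beetle infestation); trail usage (to invasive grass cover via trail usage → annual rainfall → snowpack depth → invasive grass cover; to beetle infestation via trail usage → wildfire frequency → beetle infestation); understory diversity (to invasive grass cover via understory diversity → annual rainfall → snowpack depth → invasive grass cover; to beetle infestation via understory diversity → pollinator count → wildfire frequency → beetle infestation).
Every other variable lacks a causal path to at least one of invasive grass cover and beetle infestation.

3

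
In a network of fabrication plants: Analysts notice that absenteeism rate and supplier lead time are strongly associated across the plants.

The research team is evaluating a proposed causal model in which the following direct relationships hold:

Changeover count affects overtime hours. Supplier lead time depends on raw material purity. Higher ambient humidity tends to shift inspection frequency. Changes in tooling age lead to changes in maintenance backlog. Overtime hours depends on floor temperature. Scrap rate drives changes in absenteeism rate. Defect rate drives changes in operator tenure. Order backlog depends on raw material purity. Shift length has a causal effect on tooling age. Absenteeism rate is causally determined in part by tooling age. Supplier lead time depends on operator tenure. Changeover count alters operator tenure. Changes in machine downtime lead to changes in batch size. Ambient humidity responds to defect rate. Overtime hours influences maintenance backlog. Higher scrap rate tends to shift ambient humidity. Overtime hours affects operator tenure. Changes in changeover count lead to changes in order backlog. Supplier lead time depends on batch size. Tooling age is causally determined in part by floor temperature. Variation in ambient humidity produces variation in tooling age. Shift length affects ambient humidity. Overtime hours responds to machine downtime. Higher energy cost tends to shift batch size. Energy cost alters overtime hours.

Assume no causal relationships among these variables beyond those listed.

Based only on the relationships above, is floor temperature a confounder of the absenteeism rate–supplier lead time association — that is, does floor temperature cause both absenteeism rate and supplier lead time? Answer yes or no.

yes

Floor temperature has a causal path to absenteeism rate (floor temperature → tooling age → absenteeism rate) and to supplier lead time (floor temperature → overtime hours → operator tenure → supplier lead time), so it is a common cause of both — a confounder.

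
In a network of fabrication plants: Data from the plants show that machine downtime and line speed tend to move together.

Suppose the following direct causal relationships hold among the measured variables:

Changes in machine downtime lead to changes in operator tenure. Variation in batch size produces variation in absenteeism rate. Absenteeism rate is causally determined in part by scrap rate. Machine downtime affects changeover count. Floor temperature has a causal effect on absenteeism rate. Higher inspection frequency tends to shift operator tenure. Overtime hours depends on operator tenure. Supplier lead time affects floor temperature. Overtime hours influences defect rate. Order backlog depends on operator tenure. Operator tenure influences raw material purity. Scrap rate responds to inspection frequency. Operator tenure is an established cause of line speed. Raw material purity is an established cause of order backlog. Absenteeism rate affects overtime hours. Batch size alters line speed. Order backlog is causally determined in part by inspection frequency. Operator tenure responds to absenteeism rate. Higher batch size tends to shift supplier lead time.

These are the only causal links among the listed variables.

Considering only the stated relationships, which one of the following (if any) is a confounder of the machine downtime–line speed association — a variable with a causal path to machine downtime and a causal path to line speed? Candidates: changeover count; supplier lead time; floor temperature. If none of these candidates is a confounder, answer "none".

None of the listed candidates has causal paths to both machine downtime and line speed in the stated relationships, so none is a common cause.

none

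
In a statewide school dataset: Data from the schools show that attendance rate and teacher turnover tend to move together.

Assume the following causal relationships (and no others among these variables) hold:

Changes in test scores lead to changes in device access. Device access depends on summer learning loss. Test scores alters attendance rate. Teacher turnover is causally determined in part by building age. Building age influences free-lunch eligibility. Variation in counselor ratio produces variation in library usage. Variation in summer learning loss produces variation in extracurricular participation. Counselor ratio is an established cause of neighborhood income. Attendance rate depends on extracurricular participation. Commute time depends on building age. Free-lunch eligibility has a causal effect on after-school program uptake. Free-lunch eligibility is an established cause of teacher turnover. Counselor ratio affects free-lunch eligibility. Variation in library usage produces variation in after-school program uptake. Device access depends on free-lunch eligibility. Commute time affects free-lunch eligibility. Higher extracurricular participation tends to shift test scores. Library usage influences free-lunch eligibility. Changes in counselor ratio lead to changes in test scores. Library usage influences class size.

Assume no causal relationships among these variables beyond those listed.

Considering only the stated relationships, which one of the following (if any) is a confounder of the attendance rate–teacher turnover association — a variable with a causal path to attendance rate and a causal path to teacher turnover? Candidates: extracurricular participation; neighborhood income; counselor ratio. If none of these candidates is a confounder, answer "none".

counselor ratio

Counselor ratio causes attendance rate (counselor ratio → test scores → attendance rate) and also causes teacher turnover (counselor ratio → free-lunch eligibility → teacher turnover); it is a common cause of both.
Each of the other candidates lacks a causal path to at least one of attendance rate and teacher turnover, so they do not confound the relationship.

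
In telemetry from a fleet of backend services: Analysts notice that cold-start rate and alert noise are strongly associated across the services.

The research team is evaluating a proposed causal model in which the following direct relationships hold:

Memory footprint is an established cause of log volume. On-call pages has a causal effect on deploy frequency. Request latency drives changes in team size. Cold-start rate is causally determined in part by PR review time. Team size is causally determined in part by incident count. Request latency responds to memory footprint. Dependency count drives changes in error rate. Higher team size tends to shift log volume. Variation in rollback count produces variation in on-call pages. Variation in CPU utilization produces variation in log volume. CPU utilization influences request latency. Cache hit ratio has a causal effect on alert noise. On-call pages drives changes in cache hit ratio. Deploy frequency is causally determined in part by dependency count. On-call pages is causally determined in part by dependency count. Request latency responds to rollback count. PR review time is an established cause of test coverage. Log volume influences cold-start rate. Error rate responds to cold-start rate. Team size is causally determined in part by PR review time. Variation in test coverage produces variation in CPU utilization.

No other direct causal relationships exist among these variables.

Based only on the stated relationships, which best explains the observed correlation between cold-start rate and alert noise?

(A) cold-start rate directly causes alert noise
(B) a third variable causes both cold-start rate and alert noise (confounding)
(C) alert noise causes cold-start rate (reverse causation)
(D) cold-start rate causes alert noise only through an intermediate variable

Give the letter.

B

Rollback count causes cold-start rate (rollback count → request latency → team size → log volume → cold-start rate) and alert noise (rollback count → on-call pages → cache hit ratio → alert noise) — a common cause creating the correlation.
There is no stated path from cold-start rate to alert noise or from alert noise to cold-start rate, so neither direct nor reverse causation applies.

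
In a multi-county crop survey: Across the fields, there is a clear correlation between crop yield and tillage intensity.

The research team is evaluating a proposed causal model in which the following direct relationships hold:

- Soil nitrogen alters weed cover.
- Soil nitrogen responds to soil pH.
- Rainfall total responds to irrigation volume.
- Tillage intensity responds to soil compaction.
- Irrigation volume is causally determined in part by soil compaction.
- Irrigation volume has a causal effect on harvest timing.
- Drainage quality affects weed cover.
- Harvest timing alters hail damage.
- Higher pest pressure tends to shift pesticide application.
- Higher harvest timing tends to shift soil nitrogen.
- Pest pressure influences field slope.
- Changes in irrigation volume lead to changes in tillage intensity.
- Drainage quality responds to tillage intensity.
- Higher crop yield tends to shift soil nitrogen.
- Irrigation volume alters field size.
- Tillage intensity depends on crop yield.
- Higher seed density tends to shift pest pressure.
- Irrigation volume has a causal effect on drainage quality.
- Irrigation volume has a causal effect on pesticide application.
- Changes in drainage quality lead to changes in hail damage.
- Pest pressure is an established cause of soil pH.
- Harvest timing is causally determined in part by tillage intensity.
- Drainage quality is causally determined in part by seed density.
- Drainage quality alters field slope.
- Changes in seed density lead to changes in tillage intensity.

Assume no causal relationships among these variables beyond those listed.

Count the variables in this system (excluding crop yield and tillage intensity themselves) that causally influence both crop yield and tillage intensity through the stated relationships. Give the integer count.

No listed variable has a causal path to both crop yield and tillage intensity, so there are no common causes.

0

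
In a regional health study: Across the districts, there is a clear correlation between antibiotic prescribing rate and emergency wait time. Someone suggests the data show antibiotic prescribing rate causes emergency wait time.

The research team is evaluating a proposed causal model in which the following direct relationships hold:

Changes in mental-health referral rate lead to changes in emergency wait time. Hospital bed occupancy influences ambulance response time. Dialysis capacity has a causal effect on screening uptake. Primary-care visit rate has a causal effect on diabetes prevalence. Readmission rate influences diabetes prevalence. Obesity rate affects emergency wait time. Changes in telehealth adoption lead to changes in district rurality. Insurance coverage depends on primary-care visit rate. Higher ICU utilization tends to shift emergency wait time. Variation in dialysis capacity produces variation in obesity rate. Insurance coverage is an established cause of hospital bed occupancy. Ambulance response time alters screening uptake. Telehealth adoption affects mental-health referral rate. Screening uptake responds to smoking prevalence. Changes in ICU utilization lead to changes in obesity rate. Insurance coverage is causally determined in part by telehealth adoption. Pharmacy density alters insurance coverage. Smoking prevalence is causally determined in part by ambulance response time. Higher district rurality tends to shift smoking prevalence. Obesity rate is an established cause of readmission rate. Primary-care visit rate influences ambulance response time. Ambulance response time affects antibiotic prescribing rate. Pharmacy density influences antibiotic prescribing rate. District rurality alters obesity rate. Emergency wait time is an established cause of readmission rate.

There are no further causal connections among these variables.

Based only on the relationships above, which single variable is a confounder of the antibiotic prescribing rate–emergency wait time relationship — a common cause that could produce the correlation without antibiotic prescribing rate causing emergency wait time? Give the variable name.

Telehealth adoption has a causal path to antibiotic prescribing rate (telehealth adoption → insurance coverage → hospital bed occupancy → ambulance response time → antibiotic prescribing rate) and a separate causal path to emergency wait time (telehealth adoption → mental-health referral rate → emergency wait time), so it is a common cause of both.
No stated relationship gives antibiotic prescribing rate a causal route to emergency wait time, so the correlation is explained by the shared upstream cause rather than a direct effect.

telehealth adoption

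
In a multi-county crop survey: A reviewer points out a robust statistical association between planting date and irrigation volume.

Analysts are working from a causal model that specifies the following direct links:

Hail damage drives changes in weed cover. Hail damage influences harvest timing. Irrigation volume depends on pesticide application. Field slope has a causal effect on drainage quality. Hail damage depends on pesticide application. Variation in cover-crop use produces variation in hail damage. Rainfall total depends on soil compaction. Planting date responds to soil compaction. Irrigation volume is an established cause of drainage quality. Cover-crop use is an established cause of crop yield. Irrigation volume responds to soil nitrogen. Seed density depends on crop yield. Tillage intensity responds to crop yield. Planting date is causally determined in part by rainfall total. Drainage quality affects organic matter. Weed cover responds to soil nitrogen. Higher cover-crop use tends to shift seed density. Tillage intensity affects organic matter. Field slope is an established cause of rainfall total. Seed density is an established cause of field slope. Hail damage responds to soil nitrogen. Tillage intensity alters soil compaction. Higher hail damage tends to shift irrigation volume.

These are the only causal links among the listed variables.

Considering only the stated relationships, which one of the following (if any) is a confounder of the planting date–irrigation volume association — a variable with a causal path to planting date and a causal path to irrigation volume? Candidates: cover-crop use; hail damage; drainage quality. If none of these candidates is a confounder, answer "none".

Cover-crop use causes planting date (cover-crop use → seed density → field slope → rainfall total → planting date) and also causes irrigation volume (cover-crop use → hail damage → irrigation volume); it is a common cause of both.
Each of the other candidates lacks a causal path to at least one of planting date and irrigation volume, so they do not confound the relationship.

cover-crop use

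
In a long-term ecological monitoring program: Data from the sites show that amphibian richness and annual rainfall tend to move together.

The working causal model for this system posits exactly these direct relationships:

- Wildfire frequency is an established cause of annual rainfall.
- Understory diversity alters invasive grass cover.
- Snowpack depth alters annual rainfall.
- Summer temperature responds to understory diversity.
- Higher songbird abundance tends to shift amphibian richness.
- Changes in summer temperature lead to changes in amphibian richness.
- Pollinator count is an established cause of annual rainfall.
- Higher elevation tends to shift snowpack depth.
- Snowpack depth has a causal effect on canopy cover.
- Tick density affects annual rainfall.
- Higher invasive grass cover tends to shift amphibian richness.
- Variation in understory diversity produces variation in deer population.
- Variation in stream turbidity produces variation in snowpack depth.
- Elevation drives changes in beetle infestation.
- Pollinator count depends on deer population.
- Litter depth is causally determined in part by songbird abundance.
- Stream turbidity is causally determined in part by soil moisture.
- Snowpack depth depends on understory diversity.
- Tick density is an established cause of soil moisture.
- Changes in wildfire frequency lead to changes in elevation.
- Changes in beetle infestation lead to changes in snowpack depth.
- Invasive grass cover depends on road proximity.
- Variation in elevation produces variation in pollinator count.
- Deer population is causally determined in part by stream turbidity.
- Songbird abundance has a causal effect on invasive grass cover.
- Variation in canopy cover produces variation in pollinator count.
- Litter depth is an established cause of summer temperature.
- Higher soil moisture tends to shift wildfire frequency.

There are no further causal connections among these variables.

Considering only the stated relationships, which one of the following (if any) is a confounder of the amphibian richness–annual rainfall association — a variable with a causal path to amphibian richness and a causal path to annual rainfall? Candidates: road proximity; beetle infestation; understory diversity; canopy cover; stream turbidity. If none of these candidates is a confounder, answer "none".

Understory diversity causes amphibian richness (understory diversity → invasive grass cover → amphibian richness) and also causes annual rainfall (understory diversity → snowpack depth → annual rainfall); it is a common cause of both.
Each of the other candidates lacks a causal path to at least one of amphibian richness and annual rainfall, so they do not confound the relationship.

understory diversity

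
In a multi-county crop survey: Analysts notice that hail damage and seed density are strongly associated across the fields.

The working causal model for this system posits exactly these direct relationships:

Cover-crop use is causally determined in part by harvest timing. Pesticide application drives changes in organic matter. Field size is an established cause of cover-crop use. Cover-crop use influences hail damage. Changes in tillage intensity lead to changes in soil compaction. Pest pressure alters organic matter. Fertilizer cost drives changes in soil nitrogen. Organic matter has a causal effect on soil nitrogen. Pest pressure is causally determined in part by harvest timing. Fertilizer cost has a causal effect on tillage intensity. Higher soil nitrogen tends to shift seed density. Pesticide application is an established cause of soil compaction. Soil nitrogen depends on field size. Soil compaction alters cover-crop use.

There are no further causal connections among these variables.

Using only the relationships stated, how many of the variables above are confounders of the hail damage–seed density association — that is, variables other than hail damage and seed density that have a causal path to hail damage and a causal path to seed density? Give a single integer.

The common causes are: fertilizer cost (to hail damage via fertilizer cost → tillage intensity → soil compaction → cover-crop use → hail damage; to seed density via fertilizer cost → soil nitrogen → seed density); field size (to hail damage via field size → cover-crop use → hail damage; to seed density via field size → soil nitrogen → seed density); harvest timing (to hail damage via harvest timing → cover-crop use → hail damage; to seed density via harvest timing → pest pressure → organic matter → soil nitrogen → seed density); pesticide application (to hail damage via pesticide application → soil compaction → cover-crop use → hail damage; to seed density via pesticide application → organic matter → soil nitrogen → seed density).
Every other variable lacks a causal path to at least one of hail damage and seed density.

4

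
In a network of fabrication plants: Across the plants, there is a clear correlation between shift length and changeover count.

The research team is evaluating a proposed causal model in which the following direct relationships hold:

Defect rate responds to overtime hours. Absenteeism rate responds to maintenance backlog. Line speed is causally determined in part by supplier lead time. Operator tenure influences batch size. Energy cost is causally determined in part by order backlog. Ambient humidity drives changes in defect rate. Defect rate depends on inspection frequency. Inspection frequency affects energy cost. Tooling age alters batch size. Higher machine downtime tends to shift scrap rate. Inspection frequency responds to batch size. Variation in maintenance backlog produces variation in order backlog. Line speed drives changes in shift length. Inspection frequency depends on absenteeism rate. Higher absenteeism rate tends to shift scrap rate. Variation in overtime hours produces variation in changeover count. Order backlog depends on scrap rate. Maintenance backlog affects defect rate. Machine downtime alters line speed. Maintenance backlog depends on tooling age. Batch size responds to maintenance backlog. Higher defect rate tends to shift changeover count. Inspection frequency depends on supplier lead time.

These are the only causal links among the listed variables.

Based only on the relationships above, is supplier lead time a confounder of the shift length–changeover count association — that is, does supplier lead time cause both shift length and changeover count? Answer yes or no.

Supplier lead time has a causal path to shift length (supplier lead time → line speed → shift length) and to changeover count (supplier lead time → inspection frequency → defect rate → changeover count), so it is a common cause of both — a confounder.

yes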